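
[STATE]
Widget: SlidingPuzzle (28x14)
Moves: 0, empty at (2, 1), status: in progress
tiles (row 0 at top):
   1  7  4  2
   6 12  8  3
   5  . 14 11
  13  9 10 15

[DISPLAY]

┌────┬────┬────┬────┐       
│  1 │  7 │  4 │  2 │       
├────┼────┼────┼────┤       
│  6 │ 12 │  8 │  3 │       
├────┼────┼────┼────┤       
│  5 │    │ 14 │ 11 │       
├────┼────┼────┼────┤       
│ 13 │  9 │ 10 │ 15 │       
└────┴────┴────┴────┘       
Moves: 0                    
                            
                            
                            
                            


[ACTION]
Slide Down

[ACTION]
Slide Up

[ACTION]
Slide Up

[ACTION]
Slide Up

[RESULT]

┌────┬────┬────┬────┐       
│  1 │  7 │  4 │  2 │       
├────┼────┼────┼────┤       
│  6 │ 12 │  8 │  3 │       
├────┼────┼────┼────┤       
│  5 │  9 │ 14 │ 11 │       
├────┼────┼────┼────┤       
│ 13 │    │ 10 │ 15 │       
└────┴────┴────┴────┘       
Moves: 3                    
                            
                            
                            
                            


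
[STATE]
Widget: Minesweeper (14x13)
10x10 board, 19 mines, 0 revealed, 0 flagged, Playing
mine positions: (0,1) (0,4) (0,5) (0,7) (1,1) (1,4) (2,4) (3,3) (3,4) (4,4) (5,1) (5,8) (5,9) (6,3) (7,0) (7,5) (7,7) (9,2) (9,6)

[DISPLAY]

■■■■■■■■■■    
■■■■■■■■■■    
■■■■■■■■■■    
■■■■■■■■■■    
■■■■■■■■■■    
■■■■■■■■■■    
■■■■■■■■■■    
■■■■■■■■■■    
■■■■■■■■■■    
■■■■■■■■■■    
              
              
              


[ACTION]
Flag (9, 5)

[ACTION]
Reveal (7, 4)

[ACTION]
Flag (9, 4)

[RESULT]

■■■■■■■■■■    
■■■■■■■■■■    
■■■■■■■■■■    
■■■■■■■■■■    
■■■■■■■■■■    
■■■■■■■■■■    
■■■■■■■■■■    
■■■■2■■■■■    
■■■■■■■■■■    
■■■■⚑⚑■■■■    
              
              
              


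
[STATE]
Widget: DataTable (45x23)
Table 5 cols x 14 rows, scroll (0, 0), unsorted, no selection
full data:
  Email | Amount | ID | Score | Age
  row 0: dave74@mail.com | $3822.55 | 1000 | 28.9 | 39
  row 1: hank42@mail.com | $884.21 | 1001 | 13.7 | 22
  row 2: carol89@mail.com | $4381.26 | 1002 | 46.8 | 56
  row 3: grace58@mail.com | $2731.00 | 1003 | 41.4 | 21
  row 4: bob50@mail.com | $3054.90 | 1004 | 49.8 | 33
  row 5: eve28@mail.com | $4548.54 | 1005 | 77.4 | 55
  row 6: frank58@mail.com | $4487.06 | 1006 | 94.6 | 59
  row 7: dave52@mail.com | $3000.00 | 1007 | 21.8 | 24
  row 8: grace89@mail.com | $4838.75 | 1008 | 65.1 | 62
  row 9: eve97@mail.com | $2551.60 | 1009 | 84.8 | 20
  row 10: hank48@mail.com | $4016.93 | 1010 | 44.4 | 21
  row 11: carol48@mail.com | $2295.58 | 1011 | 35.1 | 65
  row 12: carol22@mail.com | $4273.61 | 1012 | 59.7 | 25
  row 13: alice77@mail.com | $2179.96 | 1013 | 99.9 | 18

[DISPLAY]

Email           │Amount  │ID  │Score│Age     
────────────────┼────────┼────┼─────┼───     
dave74@mail.com │$3822.55│1000│28.9 │39      
hank42@mail.com │$884.21 │1001│13.7 │22      
carol89@mail.com│$4381.26│1002│46.8 │56      
grace58@mail.com│$2731.00│1003│41.4 │21      
bob50@mail.com  │$3054.90│1004│49.8 │33      
eve28@mail.com  │$4548.54│1005│77.4 │55      
frank58@mail.com│$4487.06│1006│94.6 │59      
dave52@mail.com │$3000.00│1007│21.8 │24      
grace89@mail.com│$4838.75│1008│65.1 │62      
eve97@mail.com  │$2551.60│1009│84.8 │20      
hank48@mail.com │$4016.93│1010│44.4 │21      
carol48@mail.com│$2295.58│1011│35.1 │65      
carol22@mail.com│$4273.61│1012│59.7 │25      
alice77@mail.com│$2179.96│1013│99.9 │18      
                                             
                                             
                                             
                                             
                                             
                                             
                                             


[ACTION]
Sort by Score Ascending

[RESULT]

Email           │Amount  │ID  │Scor▲│Age     
────────────────┼────────┼────┼─────┼───     
hank42@mail.com │$884.21 │1001│13.7 │22      
dave52@mail.com │$3000.00│1007│21.8 │24      
dave74@mail.com │$3822.55│1000│28.9 │39      
carol48@mail.com│$2295.58│1011│35.1 │65      
grace58@mail.com│$2731.00│1003│41.4 │21      
hank48@mail.com │$4016.93│1010│44.4 │21      
carol89@mail.com│$4381.26│1002│46.8 │56      
bob50@mail.com  │$3054.90│1004│49.8 │33      
carol22@mail.com│$4273.61│1012│59.7 │25      
grace89@mail.com│$4838.75│1008│65.1 │62      
eve28@mail.com  │$4548.54│1005│77.4 │55      
eve97@mail.com  │$2551.60│1009│84.8 │20      
frank58@mail.com│$4487.06│1006│94.6 │59      
alice77@mail.com│$2179.96│1013│99.9 │18      
                                             
                                             
                                             
                                             
                                             
                                             
                                             


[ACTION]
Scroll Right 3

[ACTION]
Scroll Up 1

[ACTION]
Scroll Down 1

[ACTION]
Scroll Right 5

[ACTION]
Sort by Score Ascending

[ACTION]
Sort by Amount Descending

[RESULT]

Email           │Amount ▼│ID  │Score│Age     
────────────────┼────────┼────┼─────┼───     
grace89@mail.com│$4838.75│1008│65.1 │62      
eve28@mail.com  │$4548.54│1005│77.4 │55      
frank58@mail.com│$4487.06│1006│94.6 │59      
carol89@mail.com│$4381.26│1002│46.8 │56      
carol22@mail.com│$4273.61│1012│59.7 │25      
hank48@mail.com │$4016.93│1010│44.4 │21      
dave74@mail.com │$3822.55│1000│28.9 │39      
bob50@mail.com  │$3054.90│1004│49.8 │33      
dave52@mail.com │$3000.00│1007│21.8 │24      
grace58@mail.com│$2731.00│1003│41.4 │21      
eve97@mail.com  │$2551.60│1009│84.8 │20      
carol48@mail.com│$2295.58│1011│35.1 │65      
alice77@mail.com│$2179.96│1013│99.9 │18      
hank42@mail.com │$884.21 │1001│13.7 │22      
                                             
                                             
                                             
                                             
                                             
                                             
                                             


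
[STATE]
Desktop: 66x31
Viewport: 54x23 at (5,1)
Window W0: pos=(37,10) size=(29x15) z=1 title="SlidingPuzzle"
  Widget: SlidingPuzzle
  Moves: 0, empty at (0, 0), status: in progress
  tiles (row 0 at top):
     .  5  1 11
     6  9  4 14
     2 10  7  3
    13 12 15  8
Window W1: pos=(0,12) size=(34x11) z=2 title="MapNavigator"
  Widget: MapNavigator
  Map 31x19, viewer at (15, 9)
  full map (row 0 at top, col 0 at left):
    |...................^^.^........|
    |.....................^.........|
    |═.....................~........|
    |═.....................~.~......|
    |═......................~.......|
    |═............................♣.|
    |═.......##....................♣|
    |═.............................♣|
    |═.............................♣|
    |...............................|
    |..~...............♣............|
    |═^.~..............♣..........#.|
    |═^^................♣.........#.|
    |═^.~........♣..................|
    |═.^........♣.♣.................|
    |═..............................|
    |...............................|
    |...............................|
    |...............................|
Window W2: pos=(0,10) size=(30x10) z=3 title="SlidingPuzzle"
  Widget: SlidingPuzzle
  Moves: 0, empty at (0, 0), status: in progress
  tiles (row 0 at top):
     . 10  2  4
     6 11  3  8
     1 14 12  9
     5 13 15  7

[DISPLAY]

                                                      
                                                      
                                                      
                                                      
                                                      
                                                      
                                                      
                                                      
                                                      
━━━━━━━━━━━━━━━━━━━━━━━━┓       ┏━━━━━━━━━━━━━━━━━━━━━
dingPuzzle              ┃       ┃ SlidingPuzzle       
────────────────────────┨━━━┓   ┠─────────────────────
─┬────┬────┬────┐       ┃   ┃   ┃┌────┬────┬────┬────┐
 │ 10 │  2 │  4 │       ┃───┨   ┃│    │  5 │  1 │ 11 │
─┼────┼────┼────┤       ┃..♣┃   ┃├────┼────┼────┼────┤
 │ 11 │  3 │  8 │       ┃..♣┃   ┃│  6 │  9 │  4 │ 14 │
─┼────┼────┼────┤       ┃..♣┃   ┃├────┼────┼────┼────┤
 │ 14 │ 12 │  9 │       ┃...┃   ┃│  2 │ 10 │  7 │  3 │
━━━━━━━━━━━━━━━━━━━━━━━━┛...┃   ┃├────┼────┼────┼────┤
~..............♣..........#.┃   ┃│ 13 │ 12 │ 15 │  8 │
................♣.........#.┃   ┃└────┴────┴────┴────┘
━━━━━━━━━━━━━━━━━━━━━━━━━━━━┛   ┃Moves: 0             
                                ┃                     


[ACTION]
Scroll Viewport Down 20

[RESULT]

                                                      
                                                      
━━━━━━━━━━━━━━━━━━━━━━━━┓       ┏━━━━━━━━━━━━━━━━━━━━━
dingPuzzle              ┃       ┃ SlidingPuzzle       
────────────────────────┨━━━┓   ┠─────────────────────
─┬────┬────┬────┐       ┃   ┃   ┃┌────┬────┬────┬────┐
 │ 10 │  2 │  4 │       ┃───┨   ┃│    │  5 │  1 │ 11 │
─┼────┼────┼────┤       ┃..♣┃   ┃├────┼────┼────┼────┤
 │ 11 │  3 │  8 │       ┃..♣┃   ┃│  6 │  9 │  4 │ 14 │
─┼────┼────┼────┤       ┃..♣┃   ┃├────┼────┼────┼────┤
 │ 14 │ 12 │  9 │       ┃...┃   ┃│  2 │ 10 │  7 │  3 │
━━━━━━━━━━━━━━━━━━━━━━━━┛...┃   ┃├────┼────┼────┼────┤
~..............♣..........#.┃   ┃│ 13 │ 12 │ 15 │  8 │
................♣.........#.┃   ┃└────┴────┴────┴────┘
━━━━━━━━━━━━━━━━━━━━━━━━━━━━┛   ┃Moves: 0             
                                ┃                     
                                ┗━━━━━━━━━━━━━━━━━━━━━
                                                      
                                                      
                                                      
                                                      
                                                      
                                                      


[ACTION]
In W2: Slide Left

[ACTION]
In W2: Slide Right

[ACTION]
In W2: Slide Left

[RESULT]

                                                      
                                                      
━━━━━━━━━━━━━━━━━━━━━━━━┓       ┏━━━━━━━━━━━━━━━━━━━━━
dingPuzzle              ┃       ┃ SlidingPuzzle       
────────────────────────┨━━━┓   ┠─────────────────────
─┬────┬────┬────┐       ┃   ┃   ┃┌────┬────┬────┬────┐
 │    │  2 │  4 │       ┃───┨   ┃│    │  5 │  1 │ 11 │
─┼────┼────┼────┤       ┃..♣┃   ┃├────┼────┼────┼────┤
 │ 11 │  3 │  8 │       ┃..♣┃   ┃│  6 │  9 │  4 │ 14 │
─┼────┼────┼────┤       ┃..♣┃   ┃├────┼────┼────┼────┤
 │ 14 │ 12 │  9 │       ┃...┃   ┃│  2 │ 10 │  7 │  3 │
━━━━━━━━━━━━━━━━━━━━━━━━┛...┃   ┃├────┼────┼────┼────┤
~..............♣..........#.┃   ┃│ 13 │ 12 │ 15 │  8 │
................♣.........#.┃   ┃└────┴────┴────┴────┘
━━━━━━━━━━━━━━━━━━━━━━━━━━━━┛   ┃Moves: 0             
                                ┃                     
                                ┗━━━━━━━━━━━━━━━━━━━━━
                                                      
                                                      
                                                      
                                                      
                                                      
                                                      


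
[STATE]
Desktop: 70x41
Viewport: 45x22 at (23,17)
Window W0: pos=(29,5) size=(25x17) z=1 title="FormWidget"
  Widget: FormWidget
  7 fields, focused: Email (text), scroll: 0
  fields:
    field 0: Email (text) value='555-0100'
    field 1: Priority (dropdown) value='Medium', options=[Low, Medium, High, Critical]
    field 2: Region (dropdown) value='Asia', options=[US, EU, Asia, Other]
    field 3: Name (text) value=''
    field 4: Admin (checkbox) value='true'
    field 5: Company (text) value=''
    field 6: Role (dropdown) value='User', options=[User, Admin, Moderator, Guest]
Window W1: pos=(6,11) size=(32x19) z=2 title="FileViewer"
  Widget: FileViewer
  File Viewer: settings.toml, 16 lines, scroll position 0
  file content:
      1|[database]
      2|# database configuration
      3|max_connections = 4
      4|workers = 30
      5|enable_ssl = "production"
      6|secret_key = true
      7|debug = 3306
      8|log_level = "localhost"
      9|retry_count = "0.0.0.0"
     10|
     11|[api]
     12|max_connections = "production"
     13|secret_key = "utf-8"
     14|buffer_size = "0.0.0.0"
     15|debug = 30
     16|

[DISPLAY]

             ░┃               ┃              
oduction"    ░┃               ┃              
e            ░┃               ┃              
             ░┃               ┃              
alhost"      ░┃━━━━━━━━━━━━━━━┛              
.0.0.0"      ░┃                              
             ░┃                              
             ░┃                              
= "production░┃                              
f-8"         ░┃                              
.0.0.0"      ░┃                              
             ▼┃                              
━━━━━━━━━━━━━━┛                              
                                             
                                             
                                             
                                             
                                             
                                             
                                             
                                             
                                             


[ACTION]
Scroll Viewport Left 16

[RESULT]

workers = 30                 ░┃              
enable_ssl = "production"    ░┃              
secret_key = true            ░┃              
debug = 3306                 ░┃              
log_level = "localhost"      ░┃━━━━━━━━━━━━━━
retry_count = "0.0.0.0"      ░┃              
                             ░┃              
[api]                        ░┃              
max_connections = "production░┃              
secret_key = "utf-8"         ░┃              
buffer_size = "0.0.0.0"      ░┃              
debug = 30                   ▼┃              
━━━━━━━━━━━━━━━━━━━━━━━━━━━━━━┛              
                                             
                                             
                                             
                                             
                                             
                                             
                                             
                                             
                                             


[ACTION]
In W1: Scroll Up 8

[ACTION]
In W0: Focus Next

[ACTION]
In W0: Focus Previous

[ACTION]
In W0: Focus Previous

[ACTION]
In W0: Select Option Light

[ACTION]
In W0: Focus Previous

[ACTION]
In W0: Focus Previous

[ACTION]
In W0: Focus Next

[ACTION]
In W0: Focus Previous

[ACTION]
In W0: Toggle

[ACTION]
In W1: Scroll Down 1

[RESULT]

enable_ssl = "production"    ░┃              
secret_key = true            ░┃              
debug = 3306                 ░┃              
log_level = "localhost"      ░┃              
retry_count = "0.0.0.0"      ░┃━━━━━━━━━━━━━━
                             ░┃              
[api]                        ░┃              
max_connections = "production░┃              
secret_key = "utf-8"         ░┃              
buffer_size = "0.0.0.0"      ░┃              
debug = 30                   █┃              
                             ▼┃              
━━━━━━━━━━━━━━━━━━━━━━━━━━━━━━┛              
                                             
                                             
                                             
                                             
                                             
                                             
                                             
                                             
                                             


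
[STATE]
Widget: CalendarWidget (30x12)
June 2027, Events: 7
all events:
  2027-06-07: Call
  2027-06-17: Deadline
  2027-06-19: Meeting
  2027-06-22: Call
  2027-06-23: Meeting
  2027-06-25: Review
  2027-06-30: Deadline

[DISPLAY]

          June 2027           
Mo Tu We Th Fr Sa Su          
    1  2  3  4  5  6          
 7*  8  9 10 11 12 13         
14 15 16 17* 18 19* 20        
21 22* 23* 24 25* 26 27       
28 29 30*                     
                              
                              
                              
                              
                              


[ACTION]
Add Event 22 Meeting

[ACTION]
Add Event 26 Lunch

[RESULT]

          June 2027           
Mo Tu We Th Fr Sa Su          
    1  2  3  4  5  6          
 7*  8  9 10 11 12 13         
14 15 16 17* 18 19* 20        
21 22* 23* 24 25* 26* 27      
28 29 30*                     
                              
                              
                              
                              
                              


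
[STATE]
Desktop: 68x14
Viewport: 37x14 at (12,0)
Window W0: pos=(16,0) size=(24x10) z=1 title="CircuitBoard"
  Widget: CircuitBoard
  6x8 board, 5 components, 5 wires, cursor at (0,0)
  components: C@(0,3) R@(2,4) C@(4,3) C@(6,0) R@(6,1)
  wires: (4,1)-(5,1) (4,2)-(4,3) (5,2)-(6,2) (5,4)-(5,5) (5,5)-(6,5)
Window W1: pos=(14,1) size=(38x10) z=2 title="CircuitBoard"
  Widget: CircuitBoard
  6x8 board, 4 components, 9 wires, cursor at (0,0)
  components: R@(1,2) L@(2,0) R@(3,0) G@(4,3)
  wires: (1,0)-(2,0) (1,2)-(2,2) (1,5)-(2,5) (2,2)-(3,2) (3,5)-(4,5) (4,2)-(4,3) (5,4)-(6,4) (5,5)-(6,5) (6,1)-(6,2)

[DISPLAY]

    ┏━━━━━━━━━━━━━━━━━━━━━━┓         
  ┏━━━━━━━━━━━━━━━━━━━━━━━━━━━━━━━━━━
  ┃ CircuitBoard                     
  ┠──────────────────────────────────
  ┃   0 1 2 3 4 5                    
  ┃0  [.]                            
  ┃                                  
  ┃1   ·       R           ·         
  ┃    │       │           │         
  ┃2   L       ·           ·         
  ┗━━━━━━━━━━━━━━━━━━━━━━━━━━━━━━━━━━
                                     
                                     
                                     


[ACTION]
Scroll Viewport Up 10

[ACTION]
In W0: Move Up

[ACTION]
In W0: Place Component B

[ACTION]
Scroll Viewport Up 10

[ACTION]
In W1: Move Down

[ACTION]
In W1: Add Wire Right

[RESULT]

    ┏━━━━━━━━━━━━━━━━━━━━━━┓         
  ┏━━━━━━━━━━━━━━━━━━━━━━━━━━━━━━━━━━
  ┃ CircuitBoard                     
  ┠──────────────────────────────────
  ┃   0 1 2 3 4 5                    
  ┃0                                 
  ┃                                  
  ┃1  [.]─ ·   R           ·         
  ┃    │       │           │         
  ┃2   L       ·           ·         
  ┗━━━━━━━━━━━━━━━━━━━━━━━━━━━━━━━━━━
                                     
                                     
                                     


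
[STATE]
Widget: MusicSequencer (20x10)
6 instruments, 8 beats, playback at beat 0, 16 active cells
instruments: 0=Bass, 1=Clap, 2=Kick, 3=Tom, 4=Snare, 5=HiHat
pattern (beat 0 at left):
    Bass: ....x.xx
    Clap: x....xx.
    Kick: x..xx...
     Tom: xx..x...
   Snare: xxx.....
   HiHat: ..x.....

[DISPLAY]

      ▼1234567      
  Bass····█·██      
  Clap█····██·      
  Kick█··██···      
   Tom██··█···      
 Snare███·····      
 HiHat··█·····      
                    
                    
                    


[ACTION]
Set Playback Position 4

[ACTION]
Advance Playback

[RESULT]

      01234▼67      
  Bass····█·██      
  Clap█····██·      
  Kick█··██···      
   Tom██··█···      
 Snare███·····      
 HiHat··█·····      
                    
                    
                    


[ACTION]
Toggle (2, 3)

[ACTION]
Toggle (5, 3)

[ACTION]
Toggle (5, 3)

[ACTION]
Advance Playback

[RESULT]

      012345▼7      
  Bass····█·██      
  Clap█····██·      
  Kick█···█···      
   Tom██··█···      
 Snare███·····      
 HiHat··█·····      
                    
                    
                    


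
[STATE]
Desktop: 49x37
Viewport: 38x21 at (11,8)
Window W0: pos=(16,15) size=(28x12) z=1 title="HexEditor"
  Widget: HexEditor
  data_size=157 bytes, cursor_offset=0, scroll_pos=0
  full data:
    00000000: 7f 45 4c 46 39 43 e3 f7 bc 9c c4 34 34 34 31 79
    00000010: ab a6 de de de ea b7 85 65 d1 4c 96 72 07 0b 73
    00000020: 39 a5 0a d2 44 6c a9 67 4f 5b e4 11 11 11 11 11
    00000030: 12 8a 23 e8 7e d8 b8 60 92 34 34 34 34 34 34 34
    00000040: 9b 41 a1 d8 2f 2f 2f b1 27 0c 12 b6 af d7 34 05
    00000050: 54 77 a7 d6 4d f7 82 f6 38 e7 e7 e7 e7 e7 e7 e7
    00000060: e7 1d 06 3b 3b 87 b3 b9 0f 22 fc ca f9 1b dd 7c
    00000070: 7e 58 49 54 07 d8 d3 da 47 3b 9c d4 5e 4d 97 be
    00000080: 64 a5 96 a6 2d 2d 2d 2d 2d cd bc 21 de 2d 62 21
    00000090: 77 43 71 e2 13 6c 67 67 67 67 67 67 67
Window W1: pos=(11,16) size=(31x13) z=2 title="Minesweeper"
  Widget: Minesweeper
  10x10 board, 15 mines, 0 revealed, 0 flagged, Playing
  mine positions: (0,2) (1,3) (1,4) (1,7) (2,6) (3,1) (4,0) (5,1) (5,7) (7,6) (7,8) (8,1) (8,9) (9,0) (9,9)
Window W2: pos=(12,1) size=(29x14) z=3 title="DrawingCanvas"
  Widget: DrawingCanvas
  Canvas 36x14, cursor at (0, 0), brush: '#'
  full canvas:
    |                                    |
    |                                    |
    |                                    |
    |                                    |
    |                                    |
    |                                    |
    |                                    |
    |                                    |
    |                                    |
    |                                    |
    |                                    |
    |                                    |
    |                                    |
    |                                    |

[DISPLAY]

 ┃                           ┃        
 ┃                           ┃        
 ┃                           ┃        
 ┃                           ┃        
 ┃                           ┃        
 ┃                           ┃        
 ┗━━━━━━━━━━━━━━━━━━━━━━━━━━━┛        
     ┏━━━━━━━━━━━━━━━━━━━━━━━━━━┓     
┏━━━━━━━━━━━━━━━━━━━━━━━━━━━━━┓ ┃     
┃ Minesweeper                 ┃─┨     
┠─────────────────────────────┨4┃     
┃■■■■■■■■■■                   ┃e┃     
┃■■■■■■■■■■                   ┃6┃     
┃■■■■■■■■■■                   ┃d┃     
┃■■■■■■■■■■                   ┃2┃     
┃■■■■■■■■■■                   ┃f┃     
┃■■■■■■■■■■                   ┃8┃     
┃■■■■■■■■■■                   ┃d┃     
┃■■■■■■■■■■                   ┃━┛     
┃■■■■■■■■■■                   ┃       
┗━━━━━━━━━━━━━━━━━━━━━━━━━━━━━┛       


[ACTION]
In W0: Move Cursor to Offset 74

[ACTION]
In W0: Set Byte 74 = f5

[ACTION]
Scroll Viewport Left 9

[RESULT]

          ┃                           
          ┃                           
          ┃                           
          ┃                           
          ┃                           
          ┃                           
          ┗━━━━━━━━━━━━━━━━━━━━━━━━━━━
              ┏━━━━━━━━━━━━━━━━━━━━━━━
         ┏━━━━━━━━━━━━━━━━━━━━━━━━━━━━
         ┃ Minesweeper                
         ┠────────────────────────────
         ┃■■■■■■■■■■                  
         ┃■■■■■■■■■■                  
         ┃■■■■■■■■■■                  
         ┃■■■■■■■■■■                  
         ┃■■■■■■■■■■                  
         ┃■■■■■■■■■■                  
         ┃■■■■■■■■■■                  
         ┃■■■■■■■■■■                  
         ┃■■■■■■■■■■                  
         ┗━━━━━━━━━━━━━━━━━━━━━━━━━━━━


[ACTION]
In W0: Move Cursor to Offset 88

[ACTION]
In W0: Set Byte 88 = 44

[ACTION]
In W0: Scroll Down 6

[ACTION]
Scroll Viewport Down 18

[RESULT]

         ┏━━━━━━━━━━━━━━━━━━━━━━━━━━━━
         ┃ Minesweeper                
         ┠────────────────────────────
         ┃■■■■■■■■■■                  
         ┃■■■■■■■■■■                  
         ┃■■■■■■■■■■                  
         ┃■■■■■■■■■■                  
         ┃■■■■■■■■■■                  
         ┃■■■■■■■■■■                  
         ┃■■■■■■■■■■                  
         ┃■■■■■■■■■■                  
         ┃■■■■■■■■■■                  
         ┗━━━━━━━━━━━━━━━━━━━━━━━━━━━━
                                      
                                      
                                      
                                      
                                      
                                      
                                      
                                      


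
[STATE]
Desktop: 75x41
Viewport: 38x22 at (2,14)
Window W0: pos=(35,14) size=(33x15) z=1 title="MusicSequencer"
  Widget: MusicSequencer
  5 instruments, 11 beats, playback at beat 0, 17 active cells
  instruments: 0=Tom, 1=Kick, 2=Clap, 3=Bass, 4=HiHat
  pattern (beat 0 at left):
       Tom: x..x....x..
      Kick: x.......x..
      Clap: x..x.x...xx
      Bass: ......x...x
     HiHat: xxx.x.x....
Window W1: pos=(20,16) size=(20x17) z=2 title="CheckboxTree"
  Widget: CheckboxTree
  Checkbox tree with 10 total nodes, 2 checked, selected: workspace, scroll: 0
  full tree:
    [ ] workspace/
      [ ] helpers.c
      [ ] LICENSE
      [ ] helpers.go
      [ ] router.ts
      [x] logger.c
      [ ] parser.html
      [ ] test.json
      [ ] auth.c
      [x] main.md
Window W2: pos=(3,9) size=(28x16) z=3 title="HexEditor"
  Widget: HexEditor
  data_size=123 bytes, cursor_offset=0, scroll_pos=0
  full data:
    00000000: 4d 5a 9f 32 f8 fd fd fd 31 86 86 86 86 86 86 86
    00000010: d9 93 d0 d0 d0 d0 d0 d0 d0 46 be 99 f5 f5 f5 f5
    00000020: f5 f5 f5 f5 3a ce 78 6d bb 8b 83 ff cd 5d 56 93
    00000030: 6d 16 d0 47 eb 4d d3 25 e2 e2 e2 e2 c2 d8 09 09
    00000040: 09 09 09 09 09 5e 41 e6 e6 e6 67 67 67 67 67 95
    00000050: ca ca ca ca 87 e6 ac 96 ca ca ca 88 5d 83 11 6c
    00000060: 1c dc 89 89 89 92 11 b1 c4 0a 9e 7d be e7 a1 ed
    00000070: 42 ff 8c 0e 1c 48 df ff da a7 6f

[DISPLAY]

 ┃00000020  f5 f5 f5 f5 3a c┃    ┏━━━━
 ┃00000030  6d 16 d0 47 eb 4┃    ┃ Mus
 ┃00000040  09 09 09 09 09 5┃━━━━━━━━┓
 ┃00000050  ca ca ca ca 87 e┃ree     ┃
 ┃00000060  1c dc 89 89 89 9┃────────┨
 ┃00000070  42 ff 8c 0e 1c 4┃pace/   ┃
 ┃                          ┃pers.c  ┃
 ┃                          ┃ENSE    ┃
 ┃                          ┃pers.go ┃
 ┃                          ┃ter.ts  ┃
 ┗━━━━━━━━━━━━━━━━━━━━━━━━━━┛ger.c   ┃
                  ┃   [ ] parser.html┃
                  ┃   [ ] test.json  ┃
                  ┃   [ ] auth.c     ┃
                  ┃   [x] main.md    ┃
                  ┃                  ┃
                  ┃                  ┃
                  ┃                  ┃
                  ┗━━━━━━━━━━━━━━━━━━┛
                                      
                                      
                                      


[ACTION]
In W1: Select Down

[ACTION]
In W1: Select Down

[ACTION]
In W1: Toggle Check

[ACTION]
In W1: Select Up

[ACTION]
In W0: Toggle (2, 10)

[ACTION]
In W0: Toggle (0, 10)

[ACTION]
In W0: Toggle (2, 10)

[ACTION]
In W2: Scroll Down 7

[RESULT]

 ┃                          ┃    ┏━━━━
 ┃                          ┃    ┃ Mus
 ┃                          ┃━━━━━━━━┓
 ┃                          ┃ree     ┃
 ┃                          ┃────────┨
 ┃                          ┃pace/   ┃
 ┃                          ┃pers.c  ┃
 ┃                          ┃ENSE    ┃
 ┃                          ┃pers.go ┃
 ┃                          ┃ter.ts  ┃
 ┗━━━━━━━━━━━━━━━━━━━━━━━━━━┛ger.c   ┃
                  ┃   [ ] parser.html┃
                  ┃   [ ] test.json  ┃
                  ┃   [ ] auth.c     ┃
                  ┃   [x] main.md    ┃
                  ┃                  ┃
                  ┃                  ┃
                  ┃                  ┃
                  ┗━━━━━━━━━━━━━━━━━━┛
                                      
                                      
                                      


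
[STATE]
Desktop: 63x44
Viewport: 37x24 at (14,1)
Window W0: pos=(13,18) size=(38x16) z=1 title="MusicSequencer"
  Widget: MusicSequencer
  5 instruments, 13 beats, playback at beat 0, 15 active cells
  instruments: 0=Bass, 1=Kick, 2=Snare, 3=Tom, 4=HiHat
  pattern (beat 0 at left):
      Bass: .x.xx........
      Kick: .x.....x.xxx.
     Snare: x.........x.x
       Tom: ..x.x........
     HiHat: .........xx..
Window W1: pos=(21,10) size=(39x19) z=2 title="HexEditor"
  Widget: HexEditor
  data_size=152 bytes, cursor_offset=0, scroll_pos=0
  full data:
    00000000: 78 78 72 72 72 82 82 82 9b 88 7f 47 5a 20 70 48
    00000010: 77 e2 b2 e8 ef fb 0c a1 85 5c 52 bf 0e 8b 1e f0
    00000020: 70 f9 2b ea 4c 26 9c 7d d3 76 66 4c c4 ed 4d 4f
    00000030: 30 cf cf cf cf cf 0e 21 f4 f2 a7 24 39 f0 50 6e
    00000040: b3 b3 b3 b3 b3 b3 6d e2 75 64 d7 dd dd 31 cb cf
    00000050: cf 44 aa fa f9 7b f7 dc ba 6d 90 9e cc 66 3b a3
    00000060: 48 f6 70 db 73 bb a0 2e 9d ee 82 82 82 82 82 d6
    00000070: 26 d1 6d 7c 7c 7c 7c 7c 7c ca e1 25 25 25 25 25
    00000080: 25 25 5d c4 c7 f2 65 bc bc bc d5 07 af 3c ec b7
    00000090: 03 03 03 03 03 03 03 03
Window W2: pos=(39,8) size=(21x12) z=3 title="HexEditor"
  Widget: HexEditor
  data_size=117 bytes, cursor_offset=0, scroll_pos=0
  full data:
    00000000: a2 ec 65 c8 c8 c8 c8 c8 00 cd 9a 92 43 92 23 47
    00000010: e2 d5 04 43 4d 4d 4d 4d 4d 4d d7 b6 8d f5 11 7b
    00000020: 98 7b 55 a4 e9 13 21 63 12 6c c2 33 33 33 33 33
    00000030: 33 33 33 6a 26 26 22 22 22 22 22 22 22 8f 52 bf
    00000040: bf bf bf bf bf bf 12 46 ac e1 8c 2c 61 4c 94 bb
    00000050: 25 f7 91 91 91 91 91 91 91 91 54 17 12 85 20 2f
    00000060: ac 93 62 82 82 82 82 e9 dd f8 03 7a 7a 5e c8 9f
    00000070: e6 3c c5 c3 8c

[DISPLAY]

                                     
                                     
                                     
                                     
                                     
                                     
                                     
                         ┏━━━━━━━━━━━
                         ┃ HexEditor 
       ┏━━━━━━━━━━━━━━━━━┠───────────
       ┃ HexEditor       ┃00000000  A
       ┠─────────────────┃00000010  e
       ┃00000000  78 78 7┃00000020  9
       ┃00000010  77 e2 b┃00000030  3
       ┃00000020  70 f9 2┃00000040  b
       ┃00000030  30 cf c┃00000050  2
       ┃00000040  b3 b3 b┃00000060  a
━━━━━━━┃00000050  cf 44 a┃00000070  e
 MusicS┃00000060  48 f6 7┗━━━━━━━━━━━
───────┃00000070  26 d1 6d 7c 7c 7c 7
      ▼┃00000080  25 25 5d c4 c7 f2 6
  Bass·┃00000090  03 03 03 03 03 03 0
  Kick·┃                             
 Snare█┃                             


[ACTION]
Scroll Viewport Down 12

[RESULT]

       ┃00000000  78 78 7┃00000020  9
       ┃00000010  77 e2 b┃00000030  3
       ┃00000020  70 f9 2┃00000040  b
       ┃00000030  30 cf c┃00000050  2
       ┃00000040  b3 b3 b┃00000060  a
━━━━━━━┃00000050  cf 44 a┃00000070  e
 MusicS┃00000060  48 f6 7┗━━━━━━━━━━━
───────┃00000070  26 d1 6d 7c 7c 7c 7
      ▼┃00000080  25 25 5d c4 c7 f2 6
  Bass·┃00000090  03 03 03 03 03 03 0
  Kick·┃                             
 Snare█┃                             
   Tom·┃                             
 HiHat·┃                             
       ┃                             
       ┗━━━━━━━━━━━━━━━━━━━━━━━━━━━━━
                                    ┃
                                    ┃
                                    ┃
                                    ┃
━━━━━━━━━━━━━━━━━━━━━━━━━━━━━━━━━━━━┛
                                     
                                     
                                     


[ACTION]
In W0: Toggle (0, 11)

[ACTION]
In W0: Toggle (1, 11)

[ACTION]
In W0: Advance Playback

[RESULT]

       ┃00000000  78 78 7┃00000020  9
       ┃00000010  77 e2 b┃00000030  3
       ┃00000020  70 f9 2┃00000040  b
       ┃00000030  30 cf c┃00000050  2
       ┃00000040  b3 b3 b┃00000060  a
━━━━━━━┃00000050  cf 44 a┃00000070  e
 MusicS┃00000060  48 f6 7┗━━━━━━━━━━━
───────┃00000070  26 d1 6d 7c 7c 7c 7
      0┃00000080  25 25 5d c4 c7 f2 6
  Bass·┃00000090  03 03 03 03 03 03 0
  Kick·┃                             
 Snare█┃                             
   Tom·┃                             
 HiHat·┃                             
       ┃                             
       ┗━━━━━━━━━━━━━━━━━━━━━━━━━━━━━
                                    ┃
                                    ┃
                                    ┃
                                    ┃
━━━━━━━━━━━━━━━━━━━━━━━━━━━━━━━━━━━━┛
                                     
                                     
                                     


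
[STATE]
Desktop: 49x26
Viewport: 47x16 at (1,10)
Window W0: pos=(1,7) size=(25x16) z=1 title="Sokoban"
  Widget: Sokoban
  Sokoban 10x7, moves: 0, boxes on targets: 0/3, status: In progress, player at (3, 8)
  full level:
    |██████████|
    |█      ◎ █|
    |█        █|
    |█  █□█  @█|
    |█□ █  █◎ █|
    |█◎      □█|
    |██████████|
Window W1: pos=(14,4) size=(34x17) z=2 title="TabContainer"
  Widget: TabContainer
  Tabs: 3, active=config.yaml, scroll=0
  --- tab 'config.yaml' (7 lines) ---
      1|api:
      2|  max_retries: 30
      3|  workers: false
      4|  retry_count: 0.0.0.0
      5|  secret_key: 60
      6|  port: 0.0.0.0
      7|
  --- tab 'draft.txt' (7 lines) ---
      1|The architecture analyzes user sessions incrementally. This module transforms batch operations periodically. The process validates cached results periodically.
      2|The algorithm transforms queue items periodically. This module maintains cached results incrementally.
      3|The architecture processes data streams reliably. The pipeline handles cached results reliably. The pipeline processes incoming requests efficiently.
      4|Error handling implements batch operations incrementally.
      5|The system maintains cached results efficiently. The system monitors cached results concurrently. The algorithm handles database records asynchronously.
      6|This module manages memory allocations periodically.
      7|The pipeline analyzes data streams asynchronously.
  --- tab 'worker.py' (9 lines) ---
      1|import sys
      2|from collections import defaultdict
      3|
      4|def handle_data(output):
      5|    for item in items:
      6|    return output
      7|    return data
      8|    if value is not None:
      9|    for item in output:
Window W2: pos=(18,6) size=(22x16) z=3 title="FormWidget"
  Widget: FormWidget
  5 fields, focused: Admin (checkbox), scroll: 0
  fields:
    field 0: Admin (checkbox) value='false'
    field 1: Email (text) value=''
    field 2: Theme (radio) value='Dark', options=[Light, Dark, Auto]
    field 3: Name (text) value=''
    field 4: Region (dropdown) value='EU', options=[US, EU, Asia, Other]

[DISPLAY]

┃██████████  ┃  m┃  Email:      [    ]┃       ┃
┃█      ◎ █  ┃  w┃  Theme:      ( ) Li┃       ┃
┃█        █  ┃  r┃  Name:       [    ]┃       ┃
┃█  █□█  @█  ┃  s┃  Region:     [EU ▼]┃       ┃
┃█□ █  █◎ █  ┃  p┃                    ┃       ┃
┃█◎      □█  ┃   ┃                    ┃       ┃
┃██████████  ┃   ┃                    ┃       ┃
┃Moves: 0  0/┃   ┃                    ┃       ┃
┃            ┃   ┃                    ┃       ┃
┃            ┃   ┃                    ┃       ┃
┃            ┗━━━┃                    ┃━━━━━━━┛
┃                ┗━━━━━━━━━━━━━━━━━━━━┛        
┗━━━━━━━━━━━━━━━━━━━━━━━┛                      
                                               
                                               
                                               


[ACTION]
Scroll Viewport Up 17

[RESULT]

                                               
                                               
                                               
                                               
             ┏━━━━━━━━━━━━━━━━━━━━━━━━━━━━━━━━┓
             ┃ TabContainer                   ┃
             ┠───┏━━━━━━━━━━━━━━━━━━━━┓───────┨
┏━━━━━━━━━━━━┃[co┃ FormWidget         ┃│ worke┃
┃ Sokoban    ┃───┠────────────────────┨───────┃
┠────────────┃api┃> Admin:      [ ]   ┃       ┃
┃██████████  ┃  m┃  Email:      [    ]┃       ┃
┃█      ◎ █  ┃  w┃  Theme:      ( ) Li┃       ┃
┃█        █  ┃  r┃  Name:       [    ]┃       ┃
┃█  █□█  @█  ┃  s┃  Region:     [EU ▼]┃       ┃
┃█□ █  █◎ █  ┃  p┃                    ┃       ┃
┃█◎      □█  ┃   ┃                    ┃       ┃


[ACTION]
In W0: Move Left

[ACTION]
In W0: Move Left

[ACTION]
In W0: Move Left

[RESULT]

                                               
                                               
                                               
                                               
             ┏━━━━━━━━━━━━━━━━━━━━━━━━━━━━━━━━┓
             ┃ TabContainer                   ┃
             ┠───┏━━━━━━━━━━━━━━━━━━━━┓───────┨
┏━━━━━━━━━━━━┃[co┃ FormWidget         ┃│ worke┃
┃ Sokoban    ┃───┠────────────────────┨───────┃
┠────────────┃api┃> Admin:      [ ]   ┃       ┃
┃██████████  ┃  m┃  Email:      [    ]┃       ┃
┃█      ◎ █  ┃  w┃  Theme:      ( ) Li┃       ┃
┃█        █  ┃  r┃  Name:       [    ]┃       ┃
┃█  █□█@  █  ┃  s┃  Region:     [EU ▼]┃       ┃
┃█□ █  █◎ █  ┃  p┃                    ┃       ┃
┃█◎      □█  ┃   ┃                    ┃       ┃
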